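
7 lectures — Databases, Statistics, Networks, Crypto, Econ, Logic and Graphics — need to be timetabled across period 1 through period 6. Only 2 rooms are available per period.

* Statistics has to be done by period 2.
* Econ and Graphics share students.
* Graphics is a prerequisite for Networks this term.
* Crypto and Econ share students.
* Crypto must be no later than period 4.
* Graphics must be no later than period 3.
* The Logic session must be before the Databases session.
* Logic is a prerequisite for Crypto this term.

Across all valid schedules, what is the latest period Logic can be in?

Downstream work caps Logic at period 3.
Logic at period 3 is achievable: Crypto=period 4, Logic=period 3, Statistics=period 1, Databases=period 4, Econ=period 2, Graphics=period 1, Networks=period 2.

period 3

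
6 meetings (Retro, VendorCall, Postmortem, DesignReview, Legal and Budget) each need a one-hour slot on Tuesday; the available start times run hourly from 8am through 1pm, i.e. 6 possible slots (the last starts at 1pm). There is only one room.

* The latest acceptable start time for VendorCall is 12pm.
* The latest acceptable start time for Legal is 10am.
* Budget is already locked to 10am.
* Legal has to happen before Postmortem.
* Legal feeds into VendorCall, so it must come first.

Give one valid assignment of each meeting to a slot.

Legal in 8am; Retro in 12pm; VendorCall in 9am; DesignReview in 1pm; Budget in 10am; Postmortem in 11am

Checking: Legal(8am) before VendorCall(9am); Legal(8am) before Postmortem(11am); Budget=10am in [10am,10am]; VendorCall=9am in [8am,12pm]; Legal=8am in [8am,10am]; max 1 per slot (cap 1).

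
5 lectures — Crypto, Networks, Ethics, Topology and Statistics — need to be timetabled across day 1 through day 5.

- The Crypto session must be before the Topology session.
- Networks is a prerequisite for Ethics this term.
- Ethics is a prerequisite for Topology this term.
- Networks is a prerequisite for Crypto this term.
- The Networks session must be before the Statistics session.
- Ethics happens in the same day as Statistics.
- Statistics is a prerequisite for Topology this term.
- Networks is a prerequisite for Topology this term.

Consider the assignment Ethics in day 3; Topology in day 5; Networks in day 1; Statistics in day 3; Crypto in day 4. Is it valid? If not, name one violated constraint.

Statistics is a prerequisite for Topology this term — holds.
Networks is a prerequisite for Ethics this term — holds.
Networks is a prerequisite for Topology this term — holds.
Networks is a prerequisite for Crypto this term — holds.
Ethics is a prerequisite for Topology this term — holds.
The Crypto session must be before the Topology session — holds.
The Networks session must be before the Statistics session — holds.
Ethics happens in the same day as Statistics — holds.

Valid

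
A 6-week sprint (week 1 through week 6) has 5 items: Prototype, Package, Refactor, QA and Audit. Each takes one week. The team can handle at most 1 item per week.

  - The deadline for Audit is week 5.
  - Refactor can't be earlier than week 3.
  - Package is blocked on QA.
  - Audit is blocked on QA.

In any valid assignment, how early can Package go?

Precedence pushes Package to at least week 2.
Package at week 2 is achievable: QA=week 1; Prototype=week 5; Audit=week 4; Package=week 2; Refactor=week 3.

week 2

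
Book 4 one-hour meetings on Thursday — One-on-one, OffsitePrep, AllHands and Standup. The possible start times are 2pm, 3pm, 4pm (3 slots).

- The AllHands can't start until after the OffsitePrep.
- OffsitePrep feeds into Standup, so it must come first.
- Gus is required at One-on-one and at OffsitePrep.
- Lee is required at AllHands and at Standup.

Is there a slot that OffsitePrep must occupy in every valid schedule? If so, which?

Downstream work caps OffsitePrep at 3pm.
So OffsitePrep is pinned to 2pm.

2pm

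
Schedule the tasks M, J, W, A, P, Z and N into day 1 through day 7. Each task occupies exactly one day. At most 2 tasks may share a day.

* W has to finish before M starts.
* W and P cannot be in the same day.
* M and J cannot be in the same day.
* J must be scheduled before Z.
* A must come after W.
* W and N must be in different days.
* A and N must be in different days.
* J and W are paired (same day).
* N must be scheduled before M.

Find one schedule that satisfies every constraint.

A=day 3, W=day 1, N=day 2, P=day 4, M=day 3, Z=day 2, J=day 1

Checking: W(day 1) before M(day 3); J(day 1) before Z(day 2); N(day 2) before M(day 3); W(day 1) before A(day 3); W(day 1) != N(day 2); W(day 1) != P(day 4); M(day 3) != J(day 1); A(day 3) != N(day 2); J = W = day 1; max 2 per day (cap 2).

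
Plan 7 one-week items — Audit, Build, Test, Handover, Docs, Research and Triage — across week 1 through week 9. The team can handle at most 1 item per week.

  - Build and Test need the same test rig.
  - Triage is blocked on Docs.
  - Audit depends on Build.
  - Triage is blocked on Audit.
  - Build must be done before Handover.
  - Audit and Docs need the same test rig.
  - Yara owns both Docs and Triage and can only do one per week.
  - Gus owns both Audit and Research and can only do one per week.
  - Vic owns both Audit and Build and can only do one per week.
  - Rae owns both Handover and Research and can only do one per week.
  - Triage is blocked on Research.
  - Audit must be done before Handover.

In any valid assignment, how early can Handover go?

week 3

Precedence pushes Handover to at least week 3.
Handover at week 3 is achievable: Docs in week 4; Handover in week 3; Audit in week 2; Triage in week 6; Build in week 1; Test in week 7; Research in week 5.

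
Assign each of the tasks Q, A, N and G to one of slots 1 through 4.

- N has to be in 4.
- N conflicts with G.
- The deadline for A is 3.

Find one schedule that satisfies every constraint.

Q in 1; N in 4; G in 1; A in 1

Checking: N(4) != G(1); N=4 in [4,4]; A=1 in [1,3].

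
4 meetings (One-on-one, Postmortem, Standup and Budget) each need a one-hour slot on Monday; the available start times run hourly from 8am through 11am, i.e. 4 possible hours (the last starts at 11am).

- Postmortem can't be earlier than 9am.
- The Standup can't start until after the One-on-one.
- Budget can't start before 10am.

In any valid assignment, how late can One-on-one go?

10am

Downstream work caps One-on-one at 10am.
One-on-one at 10am is achievable: Budget in 10am, One-on-one in 10am, Standup in 11am, Postmortem in 9am.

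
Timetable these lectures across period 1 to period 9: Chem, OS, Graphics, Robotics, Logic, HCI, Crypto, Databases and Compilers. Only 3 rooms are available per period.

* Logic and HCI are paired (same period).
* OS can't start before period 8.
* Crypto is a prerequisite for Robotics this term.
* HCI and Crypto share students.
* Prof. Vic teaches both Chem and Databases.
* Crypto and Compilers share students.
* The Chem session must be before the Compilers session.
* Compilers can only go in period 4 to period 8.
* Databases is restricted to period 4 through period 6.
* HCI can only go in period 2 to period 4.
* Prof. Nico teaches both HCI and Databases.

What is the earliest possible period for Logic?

Logic must be in the same period as HCI, which can't be before period 2, so Logic is at least period 2; Logic must be in the same period as HCI, which can't be after period 4, so Logic is at most period 4.
Logic at period 2 is achievable: OS in period 8; Compilers in period 4; Chem in period 1; Robotics in period 2; HCI in period 2; Logic in period 2; Databases in period 4; Crypto in period 1; Graphics in period 1.

period 2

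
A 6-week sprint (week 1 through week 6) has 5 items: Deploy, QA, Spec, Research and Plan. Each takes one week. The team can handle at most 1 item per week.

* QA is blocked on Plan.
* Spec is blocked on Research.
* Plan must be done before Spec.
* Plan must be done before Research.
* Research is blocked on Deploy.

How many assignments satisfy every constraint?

Splitting on Deploy: it can be week 1 (15), week 2 (15), week 3 (9), week 4 (3). Listing each branch's schedules as (QA, Spec, Research, Plan) by week number:
Deploy=week 1: (3,5,4,2) (3,6,4,2) (3,6,5,2) (4,5,3,2) (4,6,3,2) (4,6,5,2) (4,6,5,3) (5,4,3,2) (5,6,3,2) (5,6,4,2) (5,6,4,3) (6,4,3,2) (6,5,3,2) (6,5,4,2) (6,5,4,3) — 15.
Deploy=week 2: (3,5,4,1) (3,6,4,1) (3,6,5,1) (4,5,3,1) (4,6,3,1) (4,6,5,1) (4,6,5,3) (5,4,3,1) (5,6,3,1) (5,6,4,1) (5,6,4,3) (6,4,3,1) (6,5,3,1) (6,5,4,1) (6,5,4,3) — 15.
Deploy=week 3: (2,5,4,1) (2,6,4,1) (2,6,5,1) (4,6,5,1) (4,6,5,2) (5,6,4,1) (5,6,4,2) (6,5,4,1) (6,5,4,2) — 9.
Deploy=week 4: (2,6,5,1) (3,6,5,1) (3,6,5,2) — 3.
Summing: 15 + 15 + 9 + 3 = 42.

42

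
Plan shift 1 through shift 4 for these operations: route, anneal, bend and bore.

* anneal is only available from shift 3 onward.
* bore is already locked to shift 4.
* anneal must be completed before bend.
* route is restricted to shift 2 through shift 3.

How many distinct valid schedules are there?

2

Enumerating: bore -> shift 4, bend -> shift 4, route -> shift 2, anneal -> shift 3 | route=shift 3; bore=shift 4; bend=shift 4; anneal=shift 3.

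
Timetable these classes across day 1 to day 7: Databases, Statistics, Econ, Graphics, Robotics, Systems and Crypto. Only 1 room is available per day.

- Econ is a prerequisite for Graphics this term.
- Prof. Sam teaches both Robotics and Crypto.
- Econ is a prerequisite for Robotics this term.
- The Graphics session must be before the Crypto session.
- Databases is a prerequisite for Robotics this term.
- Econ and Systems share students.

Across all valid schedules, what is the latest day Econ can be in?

Downstream work caps Econ at day 5.
Econ at day 4 is achievable: Databases in day 1, Statistics in day 2, Econ in day 4, Graphics in day 5, Robotics in day 6, Systems in day 3, Crypto in day 7.
Nothing later works — the conflict and capacity constraints rule out every day after day 4.

day 4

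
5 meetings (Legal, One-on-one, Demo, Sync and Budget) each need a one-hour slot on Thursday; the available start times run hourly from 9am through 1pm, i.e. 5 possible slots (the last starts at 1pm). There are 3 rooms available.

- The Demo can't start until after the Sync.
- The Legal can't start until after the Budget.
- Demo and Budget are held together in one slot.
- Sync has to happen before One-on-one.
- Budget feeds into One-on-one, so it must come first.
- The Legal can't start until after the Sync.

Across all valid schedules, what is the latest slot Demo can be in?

12pm

Precedence pushes Demo to at least 10am; Demo must be in the same slot as Budget, which can't be after 12pm, so Demo is at most 12pm.
Demo at 12pm is achievable: Demo=12pm; Budget=12pm; Legal=1pm; One-on-one=1pm; Sync=9am.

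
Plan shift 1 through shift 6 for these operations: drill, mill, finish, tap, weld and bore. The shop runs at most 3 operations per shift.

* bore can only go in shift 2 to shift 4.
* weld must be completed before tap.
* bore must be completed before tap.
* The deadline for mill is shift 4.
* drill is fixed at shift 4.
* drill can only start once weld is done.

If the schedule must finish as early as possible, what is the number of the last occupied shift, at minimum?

The precedence chain requires at least 2 distinct shifts.
With at most 3 per shift and 6 operations, at least 2 shifts are needed.
drill can't be placed before shift 4, so the schedule must run through at least shift 4.
4 works (last occupied shift: shift 4): for example bore -> shift 2, finish -> shift 1, mill -> shift 1, tap -> shift 3, weld -> shift 1, drill -> shift 4.

shift 4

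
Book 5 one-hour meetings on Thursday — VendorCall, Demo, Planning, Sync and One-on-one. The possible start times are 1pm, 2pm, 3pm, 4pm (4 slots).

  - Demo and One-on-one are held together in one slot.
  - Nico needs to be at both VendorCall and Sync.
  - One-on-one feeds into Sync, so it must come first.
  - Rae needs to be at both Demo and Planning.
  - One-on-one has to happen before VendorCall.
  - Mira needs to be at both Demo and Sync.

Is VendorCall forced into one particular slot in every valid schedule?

No

VendorCall can be 2pm (e.g. Demo=1pm; One-on-one=1pm; Planning=2pm; VendorCall=2pm; Sync=3pm) or 3pm (e.g. Demo in 1pm; VendorCall in 3pm; Planning in 2pm; Sync in 2pm; One-on-one in 1pm).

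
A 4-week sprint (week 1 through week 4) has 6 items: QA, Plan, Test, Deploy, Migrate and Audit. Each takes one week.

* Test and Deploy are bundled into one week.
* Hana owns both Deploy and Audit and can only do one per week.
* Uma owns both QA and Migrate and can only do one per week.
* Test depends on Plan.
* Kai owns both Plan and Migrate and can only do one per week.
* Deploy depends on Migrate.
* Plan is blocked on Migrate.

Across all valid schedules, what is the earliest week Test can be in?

week 3

Precedence pushes Test to at least week 3.
Test at week 3 is achievable: Plan=week 2, Test=week 3, Deploy=week 3, Migrate=week 1, Audit=week 1, QA=week 2.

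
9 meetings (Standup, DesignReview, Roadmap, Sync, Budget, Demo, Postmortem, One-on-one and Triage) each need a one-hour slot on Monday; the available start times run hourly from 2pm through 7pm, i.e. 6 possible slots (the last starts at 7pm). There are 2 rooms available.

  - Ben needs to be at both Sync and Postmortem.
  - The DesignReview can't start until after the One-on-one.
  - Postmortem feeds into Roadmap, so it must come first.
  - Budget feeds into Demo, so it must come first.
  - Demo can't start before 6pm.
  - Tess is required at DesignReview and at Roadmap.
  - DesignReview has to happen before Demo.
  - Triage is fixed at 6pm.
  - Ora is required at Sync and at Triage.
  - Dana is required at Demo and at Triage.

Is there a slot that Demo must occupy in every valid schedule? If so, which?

Demo's window is 6pm–7pm.
Triage is fixed at 6pm, and Demo can't share a slot with Triage.
So Demo must be 7pm.

7pm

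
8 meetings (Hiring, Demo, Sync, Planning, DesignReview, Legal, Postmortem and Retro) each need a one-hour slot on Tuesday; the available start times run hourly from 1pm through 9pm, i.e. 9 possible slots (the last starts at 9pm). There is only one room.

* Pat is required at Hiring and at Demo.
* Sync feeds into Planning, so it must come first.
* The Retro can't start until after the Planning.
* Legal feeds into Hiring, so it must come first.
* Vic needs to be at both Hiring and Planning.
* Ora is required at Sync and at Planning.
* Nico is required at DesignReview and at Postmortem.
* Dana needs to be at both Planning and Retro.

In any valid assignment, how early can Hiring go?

Precedence pushes Hiring to at least 2pm.
Hiring at 2pm is achievable: Legal in 1pm, Sync in 3pm, Postmortem in 8pm, Planning in 4pm, Retro in 5pm, DesignReview in 7pm, Demo in 6pm, Hiring in 2pm.

2pm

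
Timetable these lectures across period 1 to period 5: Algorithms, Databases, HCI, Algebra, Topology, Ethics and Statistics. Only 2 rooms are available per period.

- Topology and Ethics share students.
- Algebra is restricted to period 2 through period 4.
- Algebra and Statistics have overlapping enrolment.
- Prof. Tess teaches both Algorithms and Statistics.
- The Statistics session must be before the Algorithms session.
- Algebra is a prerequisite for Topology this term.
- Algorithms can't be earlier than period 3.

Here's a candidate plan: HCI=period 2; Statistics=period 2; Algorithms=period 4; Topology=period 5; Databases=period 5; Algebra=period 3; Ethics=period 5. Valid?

No. Topology and Ethics share students is not satisfied.

Algebra is a prerequisite for Topology this term — holds.
Prof. Tess teaches both Algorithms and Statistics — holds.
Algebra is restricted to period 2 through period 4 — holds.
Topology and Ethics share students — violated.
The Statistics session must be before the Algorithms session — holds.
Only 2 rooms are available per period — violated.
Algebra and Statistics have overlapping enrolment — holds.
Algorithms can't be earlier than period 3 — holds.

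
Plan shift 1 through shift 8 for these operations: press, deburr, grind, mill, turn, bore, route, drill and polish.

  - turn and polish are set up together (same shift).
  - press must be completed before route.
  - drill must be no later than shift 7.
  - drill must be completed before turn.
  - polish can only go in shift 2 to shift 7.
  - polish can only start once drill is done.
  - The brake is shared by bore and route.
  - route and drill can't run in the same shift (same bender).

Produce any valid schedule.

drill -> shift 1; mill -> shift 1; press -> shift 1; grind -> shift 1; deburr -> shift 1; turn -> shift 2; polish -> shift 2; bore -> shift 1; route -> shift 2

Checking: press(shift 1) before route(shift 2); drill(shift 1) before polish(shift 2); drill(shift 1) before turn(shift 2); route(shift 2) != drill(shift 1); bore(shift 1) != route(shift 2); turn = polish = shift 2; polish=shift 2 in [shift 2,shift 7]; drill=shift 1 in [shift 1,shift 7].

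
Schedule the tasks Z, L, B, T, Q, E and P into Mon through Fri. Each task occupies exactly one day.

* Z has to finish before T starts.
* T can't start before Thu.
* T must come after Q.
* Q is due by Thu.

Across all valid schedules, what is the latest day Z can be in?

Downstream work caps Z at Thu.
Z at Thu is achievable: P in Mon, L in Mon, E in Mon, Q in Mon, Z in Thu, T in Fri, B in Mon.

Thu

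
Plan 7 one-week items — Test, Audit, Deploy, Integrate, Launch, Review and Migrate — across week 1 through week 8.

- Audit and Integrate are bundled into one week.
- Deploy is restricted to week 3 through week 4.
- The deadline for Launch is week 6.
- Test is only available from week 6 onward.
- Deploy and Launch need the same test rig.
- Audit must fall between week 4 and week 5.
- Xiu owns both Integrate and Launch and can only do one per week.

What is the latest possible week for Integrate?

week 5

Integrate must be in the same week as Audit, which can't be before week 4, so Integrate is at least week 4; Integrate must be in the same week as Audit, which can't be after week 5, so Integrate is at most week 5.
Integrate at week 5 is achievable: Test -> week 6, Integrate -> week 5, Audit -> week 5, Review -> week 1, Deploy -> week 3, Migrate -> week 1, Launch -> week 1.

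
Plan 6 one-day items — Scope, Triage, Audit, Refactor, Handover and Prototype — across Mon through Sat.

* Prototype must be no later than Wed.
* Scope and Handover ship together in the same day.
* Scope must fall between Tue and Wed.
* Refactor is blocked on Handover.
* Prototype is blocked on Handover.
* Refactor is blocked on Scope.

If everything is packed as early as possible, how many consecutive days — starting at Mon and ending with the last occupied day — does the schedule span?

The precedence chain requires at least 2 distinct days.
Propagating the time windows through the other constraints, Refactor can't land before Wed — that is day 3 counting from Mon — so the schedule must run through at least 3 days.
3 works (last occupied day: Wed): for example Refactor in Wed, Handover in Tue, Prototype in Wed, Scope in Tue, Audit in Mon, Triage in Mon.

3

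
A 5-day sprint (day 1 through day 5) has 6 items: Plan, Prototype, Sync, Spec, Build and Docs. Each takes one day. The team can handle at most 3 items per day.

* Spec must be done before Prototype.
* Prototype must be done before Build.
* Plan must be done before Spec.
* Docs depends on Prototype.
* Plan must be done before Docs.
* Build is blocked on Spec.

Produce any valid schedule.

Spec=day 2, Prototype=day 3, Sync=day 1, Build=day 4, Plan=day 1, Docs=day 4

Checking: Plan(day 1) before Spec(day 2); Prototype(day 3) before Build(day 4); Spec(day 2) before Prototype(day 3); Prototype(day 3) before Docs(day 4); Plan(day 1) before Docs(day 4); Spec(day 2) before Build(day 4); max 2 per day (cap 3).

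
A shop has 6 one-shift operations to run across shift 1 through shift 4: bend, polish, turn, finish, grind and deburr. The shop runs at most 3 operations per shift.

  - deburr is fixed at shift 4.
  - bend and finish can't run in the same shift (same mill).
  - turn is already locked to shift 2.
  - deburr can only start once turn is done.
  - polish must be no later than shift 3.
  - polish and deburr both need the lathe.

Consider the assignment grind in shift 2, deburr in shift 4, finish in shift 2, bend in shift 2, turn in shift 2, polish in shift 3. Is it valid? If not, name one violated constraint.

Invalid. The shop runs at most 3 operations per shift.

deburr can only start once turn is done — holds.
The shop runs at most 3 operations per shift — violated.
polish and deburr both need the lathe — holds.
turn is already locked to shift 2 — holds.
polish must be no later than shift 3 — holds.
bend and finish can't run in the same shift (same mill) — violated.
deburr is fixed at shift 4 — holds.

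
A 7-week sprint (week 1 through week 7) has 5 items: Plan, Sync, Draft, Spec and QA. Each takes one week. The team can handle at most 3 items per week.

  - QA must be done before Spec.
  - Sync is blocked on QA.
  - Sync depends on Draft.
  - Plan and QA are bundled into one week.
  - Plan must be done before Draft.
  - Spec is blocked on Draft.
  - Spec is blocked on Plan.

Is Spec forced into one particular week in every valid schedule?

Spec can be week 3 (e.g. Spec in week 3; Draft in week 2; QA in week 1; Sync in week 3; Plan in week 1) or week 4 (e.g. Sync=week 3; QA=week 1; Plan=week 1; Spec=week 4; Draft=week 2).

No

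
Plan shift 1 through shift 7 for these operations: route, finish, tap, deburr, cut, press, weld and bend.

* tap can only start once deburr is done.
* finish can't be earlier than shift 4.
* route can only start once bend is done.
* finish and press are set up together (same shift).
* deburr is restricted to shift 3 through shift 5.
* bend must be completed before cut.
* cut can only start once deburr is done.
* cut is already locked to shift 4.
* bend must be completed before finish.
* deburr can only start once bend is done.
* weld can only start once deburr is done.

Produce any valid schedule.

bend=shift 1, weld=shift 4, finish=shift 4, cut=shift 4, tap=shift 4, deburr=shift 3, press=shift 4, route=shift 2

Checking: deburr(shift 3) before tap(shift 4); deburr(shift 3) before weld(shift 4); deburr(shift 3) before cut(shift 4); bend(shift 1) before cut(shift 4); bend(shift 1) before deburr(shift 3); bend(shift 1) before finish(shift 4); bend(shift 1) before route(shift 2); finish = press = shift 4; deburr=shift 3 in [shift 3,shift 5]; cut=shift 4 in [shift 4,shift 4]; finish=shift 4 in [shift 4,shift 7].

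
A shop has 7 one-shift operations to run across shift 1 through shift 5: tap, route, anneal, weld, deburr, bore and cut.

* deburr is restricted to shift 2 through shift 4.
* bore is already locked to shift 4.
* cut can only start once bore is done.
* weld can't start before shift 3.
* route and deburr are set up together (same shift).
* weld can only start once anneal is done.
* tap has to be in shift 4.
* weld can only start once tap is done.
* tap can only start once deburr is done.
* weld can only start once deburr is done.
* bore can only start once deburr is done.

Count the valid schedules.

8

Splitting on route: it can be shift 2 (4), shift 3 (4). Listing each branch's schedules as (tap, anneal, weld, deburr, bore, cut) by shift number:
route=shift 2: (4,1,5,2,4,5) (4,2,5,2,4,5) (4,3,5,2,4,5) (4,4,5,2,4,5) — 4.
route=shift 3: (4,1,5,3,4,5) (4,2,5,3,4,5) (4,3,5,3,4,5) (4,4,5,3,4,5) — 4.
Summing: 4 + 4 = 8.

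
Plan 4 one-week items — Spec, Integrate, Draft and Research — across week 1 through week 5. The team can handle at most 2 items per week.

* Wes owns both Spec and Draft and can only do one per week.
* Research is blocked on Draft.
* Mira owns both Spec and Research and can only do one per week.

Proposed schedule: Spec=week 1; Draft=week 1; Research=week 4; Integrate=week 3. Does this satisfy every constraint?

Mira owns both Spec and Research and can only do one per week — holds.
Research is blocked on Draft — holds.
The team can handle at most 2 items per week — holds.
Wes owns both Spec and Draft and can only do one per week — violated.

No. Wes owns both Spec and Draft and can only do one per week is not satisfied.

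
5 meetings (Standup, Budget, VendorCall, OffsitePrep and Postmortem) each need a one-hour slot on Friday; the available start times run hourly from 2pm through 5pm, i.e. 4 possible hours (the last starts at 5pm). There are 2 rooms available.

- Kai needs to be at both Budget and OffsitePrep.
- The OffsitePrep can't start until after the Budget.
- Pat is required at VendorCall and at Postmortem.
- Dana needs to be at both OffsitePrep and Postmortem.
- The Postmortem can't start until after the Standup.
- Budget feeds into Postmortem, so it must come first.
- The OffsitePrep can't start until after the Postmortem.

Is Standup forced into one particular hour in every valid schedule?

Standup can be 2pm (e.g. OffsitePrep in 4pm; Postmortem in 3pm; Budget in 2pm; Standup in 2pm; VendorCall in 4pm) or 3pm (e.g. Postmortem=4pm; VendorCall=2pm; Standup=3pm; OffsitePrep=5pm; Budget=2pm).

No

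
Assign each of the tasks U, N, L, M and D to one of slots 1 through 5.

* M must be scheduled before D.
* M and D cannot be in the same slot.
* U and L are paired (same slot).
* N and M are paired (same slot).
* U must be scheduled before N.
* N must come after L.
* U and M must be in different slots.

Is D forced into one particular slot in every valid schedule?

No

D can be 3 (e.g. L -> 1, N -> 2, M -> 2, U -> 1, D -> 3) or 4 (e.g. N -> 2, D -> 4, M -> 2, L -> 1, U -> 1).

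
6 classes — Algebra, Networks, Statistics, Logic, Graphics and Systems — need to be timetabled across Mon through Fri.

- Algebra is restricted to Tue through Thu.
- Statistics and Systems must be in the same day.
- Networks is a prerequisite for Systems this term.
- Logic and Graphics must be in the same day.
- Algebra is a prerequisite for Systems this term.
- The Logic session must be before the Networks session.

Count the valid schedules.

25

Splitting on Algebra: it can be Tue (10), Wed (9), Thu (6). Listing each branch's schedules as (Networks, Statistics, Logic, Graphics, Systems):
Algebra=Tue: (Tue,Wed,Mon,Mon,Wed) (Tue,Thu,Mon,Mon,Thu) (Tue,Fri,Mon,Mon,Fri) (Wed,Thu,Mon,Mon,Thu) (Wed,Thu,Tue,Tue,Thu) (Wed,Fri,Mon,Mon,Fri) (Wed,Fri,Tue,Tue,Fri) (Thu,Fri,Mon,Mon,Fri) (Thu,Fri,Tue,Tue,Fri) (Thu,Fri,Wed,Wed,Fri) — 10.
Algebra=Wed: (Tue,Thu,Mon,Mon,Thu) (Tue,Fri,Mon,Mon,Fri) (Wed,Thu,Mon,Mon,Thu) (Wed,Thu,Tue,Tue,Thu) (Wed,Fri,Mon,Mon,Fri) (Wed,Fri,Tue,Tue,Fri) (Thu,Fri,Mon,Mon,Fri) (Thu,Fri,Tue,Tue,Fri) (Thu,Fri,Wed,Wed,Fri) — 9.
Algebra=Thu: (Tue,Fri,Mon,Mon,Fri) (Wed,Fri,Mon,Mon,Fri) (Wed,Fri,Tue,Tue,Fri) (Thu,Fri,Mon,Mon,Fri) (Thu,Fri,Tue,Tue,Fri) (Thu,Fri,Wed,Wed,Fri) — 6.
Summing: 10 + 9 + 6 = 25.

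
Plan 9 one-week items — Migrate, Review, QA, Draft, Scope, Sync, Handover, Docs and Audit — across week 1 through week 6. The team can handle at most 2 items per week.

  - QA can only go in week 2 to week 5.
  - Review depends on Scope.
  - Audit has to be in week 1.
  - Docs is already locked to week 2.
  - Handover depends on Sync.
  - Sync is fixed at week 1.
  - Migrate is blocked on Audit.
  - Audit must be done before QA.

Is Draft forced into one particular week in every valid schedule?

No

Draft can be week 2 (e.g. QA -> week 3; Audit -> week 1; Review -> week 5; Draft -> week 2; Migrate -> week 3; Docs -> week 2; Sync -> week 1; Handover -> week 4; Scope -> week 4) or week 3 (e.g. Scope -> week 4, Sync -> week 1, Migrate -> week 3, Draft -> week 3, Audit -> week 1, Handover -> week 4, Docs -> week 2, Review -> week 5, QA -> week 2).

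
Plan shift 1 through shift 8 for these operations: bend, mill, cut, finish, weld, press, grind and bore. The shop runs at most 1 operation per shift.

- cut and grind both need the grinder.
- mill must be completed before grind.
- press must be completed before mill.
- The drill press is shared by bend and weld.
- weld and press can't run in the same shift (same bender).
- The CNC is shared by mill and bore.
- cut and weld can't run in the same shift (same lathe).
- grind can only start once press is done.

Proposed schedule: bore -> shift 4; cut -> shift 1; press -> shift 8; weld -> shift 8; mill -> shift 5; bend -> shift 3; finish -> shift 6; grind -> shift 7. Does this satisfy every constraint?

The drill press is shared by bend and weld — holds.
weld and press can't run in the same shift (same bender) — violated.
The CNC is shared by mill and bore — holds.
The shop runs at most 1 operation per shift — violated.
mill must be completed before grind — holds.
press must be completed before mill — violated.
cut and weld can't run in the same shift (same lathe) — holds.
cut and grind both need the grinder — holds.
grind can only start once press is done — violated.

Invalid. weld and press can't run in the same shift (same bender).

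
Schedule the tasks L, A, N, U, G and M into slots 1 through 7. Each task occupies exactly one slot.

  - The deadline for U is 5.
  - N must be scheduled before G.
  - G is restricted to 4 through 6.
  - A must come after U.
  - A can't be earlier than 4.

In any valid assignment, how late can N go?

5

Downstream work caps N at 5.
N at 5 is achievable: U in 1; M in 1; L in 1; G in 6; A in 4; N in 5.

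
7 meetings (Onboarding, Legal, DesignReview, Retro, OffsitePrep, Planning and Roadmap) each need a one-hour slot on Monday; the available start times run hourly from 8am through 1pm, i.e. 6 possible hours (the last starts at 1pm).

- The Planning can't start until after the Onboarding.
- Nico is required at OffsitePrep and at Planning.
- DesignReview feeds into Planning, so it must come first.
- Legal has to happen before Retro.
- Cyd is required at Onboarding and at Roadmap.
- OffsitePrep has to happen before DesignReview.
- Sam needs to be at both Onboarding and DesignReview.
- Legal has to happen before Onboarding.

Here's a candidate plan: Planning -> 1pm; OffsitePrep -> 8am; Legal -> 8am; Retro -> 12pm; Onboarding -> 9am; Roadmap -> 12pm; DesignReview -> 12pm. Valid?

Valid

Nico is required at OffsitePrep and at Planning — holds.
DesignReview feeds into Planning, so it must come first — holds.
Cyd is required at Onboarding and at Roadmap — holds.
Legal has to happen before Retro — holds.
Legal has to happen before Onboarding — holds.
OffsitePrep has to happen before DesignReview — holds.
Sam needs to be at both Onboarding and DesignReview — holds.
The Planning can't start until after the Onboarding — holds.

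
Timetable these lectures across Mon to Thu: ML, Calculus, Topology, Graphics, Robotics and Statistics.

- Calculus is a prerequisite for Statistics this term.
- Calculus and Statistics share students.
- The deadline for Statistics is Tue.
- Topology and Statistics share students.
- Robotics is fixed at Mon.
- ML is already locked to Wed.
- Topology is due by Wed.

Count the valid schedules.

8

Splitting on Topology: it can be Mon (4), Wed (4). Listing each branch's schedules as (ML, Calculus, Graphics, Robotics, Statistics):
Topology=Mon: (Wed,Mon,Mon,Mon,Tue) (Wed,Mon,Tue,Mon,Tue) (Wed,Mon,Wed,Mon,Tue) (Wed,Mon,Thu,Mon,Tue) — 4.
Topology=Wed: (Wed,Mon,Mon,Mon,Tue) (Wed,Mon,Tue,Mon,Tue) (Wed,Mon,Wed,Mon,Tue) (Wed,Mon,Thu,Mon,Tue) — 4.
Summing: 4 + 4 = 8.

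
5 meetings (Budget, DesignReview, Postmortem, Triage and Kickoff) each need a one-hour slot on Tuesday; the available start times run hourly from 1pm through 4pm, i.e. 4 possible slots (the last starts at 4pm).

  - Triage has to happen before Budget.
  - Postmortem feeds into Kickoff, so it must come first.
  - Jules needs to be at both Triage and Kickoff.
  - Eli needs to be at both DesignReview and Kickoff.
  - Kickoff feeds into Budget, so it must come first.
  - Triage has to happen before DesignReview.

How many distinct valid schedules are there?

Splitting on Budget: it can be 3pm (2), 4pm (9). Listing each branch's schedules as (DesignReview, Postmortem, Triage, Kickoff):
Budget=3pm: (3pm,1pm,1pm,2pm) (4pm,1pm,1pm,2pm) — 2.
Budget=4pm: (2pm,1pm,1pm,3pm) (2pm,2pm,1pm,3pm) (3pm,1pm,1pm,2pm) (4pm,1pm,1pm,2pm) (4pm,1pm,1pm,3pm) (4pm,1pm,2pm,3pm) (4pm,1pm,3pm,2pm) (4pm,2pm,1pm,3pm) (4pm,2pm,2pm,3pm) — 9.
Summing: 2 + 9 = 11.

11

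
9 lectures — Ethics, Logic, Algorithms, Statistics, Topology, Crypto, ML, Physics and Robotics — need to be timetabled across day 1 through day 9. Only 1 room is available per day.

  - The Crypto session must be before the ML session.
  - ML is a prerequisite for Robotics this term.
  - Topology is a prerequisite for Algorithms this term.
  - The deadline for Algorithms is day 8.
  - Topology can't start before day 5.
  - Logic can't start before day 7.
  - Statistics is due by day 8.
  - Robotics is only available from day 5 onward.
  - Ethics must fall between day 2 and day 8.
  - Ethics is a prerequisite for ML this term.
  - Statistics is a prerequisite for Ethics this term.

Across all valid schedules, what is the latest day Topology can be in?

Topology is available from day 5; downstream work caps Topology at day 7.
Topology at day 7 is achievable: Topology=day 7, Physics=day 6, Algorithms=day 8, Logic=day 9, Ethics=day 2, ML=day 4, Robotics=day 5, Statistics=day 1, Crypto=day 3.

day 7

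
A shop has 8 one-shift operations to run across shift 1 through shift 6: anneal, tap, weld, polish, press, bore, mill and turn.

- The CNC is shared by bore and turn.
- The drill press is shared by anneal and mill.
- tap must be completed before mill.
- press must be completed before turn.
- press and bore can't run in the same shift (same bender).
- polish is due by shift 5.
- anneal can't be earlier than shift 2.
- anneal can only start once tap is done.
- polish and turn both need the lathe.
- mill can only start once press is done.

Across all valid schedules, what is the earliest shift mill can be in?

Precedence pushes mill to at least shift 2.
mill at shift 2 is achievable: tap=shift 1, press=shift 1, turn=shift 2, weld=shift 1, anneal=shift 3, bore=shift 3, polish=shift 1, mill=shift 2.

shift 2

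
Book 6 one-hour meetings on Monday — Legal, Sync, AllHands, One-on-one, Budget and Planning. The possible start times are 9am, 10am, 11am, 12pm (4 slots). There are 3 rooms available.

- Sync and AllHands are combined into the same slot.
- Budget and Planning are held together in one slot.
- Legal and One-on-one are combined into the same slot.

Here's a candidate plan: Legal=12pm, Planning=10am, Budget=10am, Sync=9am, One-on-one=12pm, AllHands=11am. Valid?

There are 3 rooms available — holds.
Legal and One-on-one are combined into the same slot — holds.
Budget and Planning are held together in one slot — holds.
Sync and AllHands are combined into the same slot — violated.

Invalid. Sync and AllHands are combined into the same slot.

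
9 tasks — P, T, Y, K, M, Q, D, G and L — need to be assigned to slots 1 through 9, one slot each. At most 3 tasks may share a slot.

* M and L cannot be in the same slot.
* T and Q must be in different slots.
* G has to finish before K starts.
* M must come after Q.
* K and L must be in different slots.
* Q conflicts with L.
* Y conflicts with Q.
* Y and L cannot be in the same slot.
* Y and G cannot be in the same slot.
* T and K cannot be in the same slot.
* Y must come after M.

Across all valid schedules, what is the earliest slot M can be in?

Precedence pushes M to at least 2; downstream work caps M at 8.
M at 2 is achievable: Y=3; T=3; M=2; K=2; G=1; P=1; L=4; D=2; Q=1.

2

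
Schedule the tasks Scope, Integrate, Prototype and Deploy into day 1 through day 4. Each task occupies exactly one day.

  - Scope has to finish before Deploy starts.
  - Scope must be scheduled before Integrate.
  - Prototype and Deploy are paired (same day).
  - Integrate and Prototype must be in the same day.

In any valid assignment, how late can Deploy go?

day 4

Precedence pushes Deploy to at least day 2.
Deploy at day 4 is achievable: Integrate in day 4, Prototype in day 4, Scope in day 1, Deploy in day 4.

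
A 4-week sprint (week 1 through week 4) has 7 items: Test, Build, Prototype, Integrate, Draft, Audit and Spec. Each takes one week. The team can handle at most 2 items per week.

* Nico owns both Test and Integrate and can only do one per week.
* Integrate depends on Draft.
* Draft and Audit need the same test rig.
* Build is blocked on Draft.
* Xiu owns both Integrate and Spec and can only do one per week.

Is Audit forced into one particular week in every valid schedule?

No

Audit can be week 1 (e.g. Test=week 1; Integrate=week 3; Prototype=week 2; Spec=week 4; Draft=week 2; Build=week 3; Audit=week 1) or week 2 (e.g. Audit -> week 2; Integrate -> week 3; Test -> week 1; Spec -> week 4; Draft -> week 1; Prototype -> week 3; Build -> week 2).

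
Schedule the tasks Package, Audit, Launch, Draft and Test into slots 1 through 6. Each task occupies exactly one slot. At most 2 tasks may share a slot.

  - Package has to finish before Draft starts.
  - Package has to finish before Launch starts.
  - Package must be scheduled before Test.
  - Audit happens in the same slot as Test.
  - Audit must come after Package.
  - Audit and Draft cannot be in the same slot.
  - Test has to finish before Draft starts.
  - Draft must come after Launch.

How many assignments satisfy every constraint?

Splitting on Package: it can be 1 (20), 2 (8), 3 (2). Listing each branch's schedules as (Audit, Launch, Draft, Test):
Package=1: (2,3,4,2) (2,3,5,2) (2,3,6,2) (2,4,5,2) (2,4,6,2) (2,5,6,2) (3,2,4,3) (3,2,5,3) (3,2,6,3) (3,4,5,3) (3,4,6,3) (3,5,6,3) (4,2,5,4) (4,2,6,4) (4,3,5,4) (4,3,6,4) (4,5,6,4) (5,2,6,5) (5,3,6,5) (5,4,6,5) — 20.
Package=2: (3,4,5,3) (3,4,6,3) (3,5,6,3) (4,3,5,4) (4,3,6,4) (4,5,6,4) (5,3,6,5) (5,4,6,5) — 8.
Package=3: (4,5,6,4) (5,4,6,5) — 2.
Summing: 20 + 8 + 2 = 30.

30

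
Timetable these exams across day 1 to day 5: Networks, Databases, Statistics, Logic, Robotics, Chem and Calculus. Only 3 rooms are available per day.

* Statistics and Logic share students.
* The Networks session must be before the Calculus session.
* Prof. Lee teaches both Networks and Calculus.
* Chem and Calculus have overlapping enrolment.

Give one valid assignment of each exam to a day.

Logic=day 2, Statistics=day 1, Chem=day 3, Networks=day 1, Robotics=day 2, Databases=day 1, Calculus=day 2

Checking: Networks(day 1) before Calculus(day 2); Networks(day 1) != Calculus(day 2); Chem(day 3) != Calculus(day 2); Statistics(day 1) != Logic(day 2); max 3 per day (cap 3).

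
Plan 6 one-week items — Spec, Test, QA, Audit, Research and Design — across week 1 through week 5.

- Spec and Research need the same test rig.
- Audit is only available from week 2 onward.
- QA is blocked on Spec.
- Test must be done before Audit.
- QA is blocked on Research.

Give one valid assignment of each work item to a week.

Research=week 2, Design=week 1, Audit=week 2, QA=week 3, Test=week 1, Spec=week 1

Checking: Research(week 2) before QA(week 3); Spec(week 1) before QA(week 3); Test(week 1) before Audit(week 2); Spec(week 1) != Research(week 2); Audit=week 2 in [week 2,week 5].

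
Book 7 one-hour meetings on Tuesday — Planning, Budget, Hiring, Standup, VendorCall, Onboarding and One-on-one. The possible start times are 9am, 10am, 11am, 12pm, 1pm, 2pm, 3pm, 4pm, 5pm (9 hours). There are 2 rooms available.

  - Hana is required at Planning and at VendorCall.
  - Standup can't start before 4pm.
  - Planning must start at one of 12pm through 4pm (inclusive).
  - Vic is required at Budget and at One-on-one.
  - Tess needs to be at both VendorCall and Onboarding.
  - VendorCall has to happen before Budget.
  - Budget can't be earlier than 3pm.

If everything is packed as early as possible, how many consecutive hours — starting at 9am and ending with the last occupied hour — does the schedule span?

8

The precedence chain requires at least 2 distinct hours.
With at most 2 per hour and 7 meetings, at least 4 hours are needed.
Standup can't be placed before 4pm — that is hour 8 counting from 9am — so the schedule must run through at least 8 hours.
8 works (last occupied hour: 4pm): for example Planning in 12pm; Onboarding in 10am; VendorCall in 9am; One-on-one in 10am; Hiring in 9am; Budget in 3pm; Standup in 4pm.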